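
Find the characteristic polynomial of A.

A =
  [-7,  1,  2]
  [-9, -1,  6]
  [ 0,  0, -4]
x^3 + 12*x^2 + 48*x + 64

Expanding det(x·I − A) (e.g. by cofactor expansion or by noting that A is similar to its Jordan form J, which has the same characteristic polynomial as A) gives
  χ_A(x) = x^3 + 12*x^2 + 48*x + 64
which factors as (x + 4)^3. The eigenvalues (with algebraic multiplicities) are λ = -4 with multiplicity 3.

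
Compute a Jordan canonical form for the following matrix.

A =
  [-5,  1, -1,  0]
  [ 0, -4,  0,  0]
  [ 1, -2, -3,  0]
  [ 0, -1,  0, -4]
J_3(-4) ⊕ J_1(-4)

The characteristic polynomial is
  det(x·I − A) = x^4 + 16*x^3 + 96*x^2 + 256*x + 256 = (x + 4)^4

Eigenvalues and multiplicities (the geometric multiplicity of λ is n − rank(A − λI), which equals the number of Jordan blocks for λ):
  λ = -4: algebraic multiplicity = 4, geometric multiplicity = 2

Determining the block sizes for each eigenvalue:
  λ = -4: with am = 4 and gm = 2, the partition is not yet determined (e.g. several partitions of 4 into 2 parts exist). Let N = A − (-4)·I. Computing rank(N^1) = 2, rank(N^2) = 1, rank(N^3) = 0; the number of blocks of size ≥ j is rank(N^{j−1}) − rank(N^j), giving [2, 1, 1]. So we have 1 block(s) of size 3, 1 block(s) of size 1 → block sizes [3, 1]

Assembling the blocks gives a Jordan form
J =
  [-4,  1,  0,  0]
  [ 0, -4,  1,  0]
  [ 0,  0, -4,  0]
  [ 0,  0,  0, -4]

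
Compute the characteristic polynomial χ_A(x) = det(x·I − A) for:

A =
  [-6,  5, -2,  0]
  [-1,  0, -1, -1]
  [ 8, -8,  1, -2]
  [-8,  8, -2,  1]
x^4 + 4*x^3 + 6*x^2 + 4*x + 1

Expanding det(x·I − A) (e.g. by cofactor expansion or by noting that A is similar to its Jordan form J, which has the same characteristic polynomial as A) gives
  χ_A(x) = x^4 + 4*x^3 + 6*x^2 + 4*x + 1
which factors as (x + 1)^4. The eigenvalues (with algebraic multiplicities) are λ = -1 with multiplicity 4.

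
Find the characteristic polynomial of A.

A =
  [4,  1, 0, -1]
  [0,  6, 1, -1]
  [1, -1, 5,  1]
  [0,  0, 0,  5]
x^4 - 20*x^3 + 150*x^2 - 500*x + 625

Expanding det(x·I − A) (e.g. by cofactor expansion or by noting that A is similar to its Jordan form J, which has the same characteristic polynomial as A) gives
  χ_A(x) = x^4 - 20*x^3 + 150*x^2 - 500*x + 625
which factors as (x - 5)^4. The eigenvalues (with algebraic multiplicities) are λ = 5 with multiplicity 4.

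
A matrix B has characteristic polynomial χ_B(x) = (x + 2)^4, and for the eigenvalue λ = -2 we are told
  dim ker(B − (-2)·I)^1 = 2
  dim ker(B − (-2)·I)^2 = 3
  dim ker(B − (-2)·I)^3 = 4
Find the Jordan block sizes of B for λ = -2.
Block sizes for λ = -2: [3, 1]

From the dimensions of kernels of powers, the number of Jordan blocks of size at least j is d_j − d_{j−1} where d_j = dim ker(N^j) (with d_0 = 0). Computing the differences gives [2, 1, 1].
The number of blocks of size exactly k is (#blocks of size ≥ k) − (#blocks of size ≥ k + 1), so the partition is: 1 block(s) of size 1, 1 block(s) of size 3.
In nonincreasing order the block sizes are [3, 1].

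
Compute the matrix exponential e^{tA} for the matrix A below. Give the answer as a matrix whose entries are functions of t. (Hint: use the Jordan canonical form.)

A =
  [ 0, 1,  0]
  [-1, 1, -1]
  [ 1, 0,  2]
e^{tA} =
  [-t*exp(t) + exp(t), -t^2*exp(t)/2 + t*exp(t), -t^2*exp(t)/2]
  [-t*exp(t), -t^2*exp(t)/2 + exp(t), -t^2*exp(t)/2 - t*exp(t)]
  [t*exp(t), t^2*exp(t)/2, t^2*exp(t)/2 + t*exp(t) + exp(t)]

Strategy: write A = P · J · P⁻¹ where J is a Jordan canonical form, so e^{tA} = P · e^{tJ} · P⁻¹, and e^{tJ} can be computed block-by-block.

A has Jordan form
J =
  [1, 1, 0]
  [0, 1, 1]
  [0, 0, 1]
(up to reordering of blocks).

Per-block formulas:
  For a 3×3 Jordan block J_3(1): exp(t · J_3(1)) = e^(1t)·(I + t·N + (t^2/2)·N^2), where N is the 3×3 nilpotent shift.

After assembling e^{tJ} and conjugating by P, we get:

e^{tA} =
  [-t*exp(t) + exp(t), -t^2*exp(t)/2 + t*exp(t), -t^2*exp(t)/2]
  [-t*exp(t), -t^2*exp(t)/2 + exp(t), -t^2*exp(t)/2 - t*exp(t)]
  [t*exp(t), t^2*exp(t)/2, t^2*exp(t)/2 + t*exp(t) + exp(t)]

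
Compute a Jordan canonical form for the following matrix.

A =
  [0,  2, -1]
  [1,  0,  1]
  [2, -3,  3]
J_3(1)

The characteristic polynomial is
  det(x·I − A) = x^3 - 3*x^2 + 3*x - 1 = (x - 1)^3

Eigenvalues and multiplicities (the geometric multiplicity of λ is n − rank(A − λI), which equals the number of Jordan blocks for λ):
  λ = 1: algebraic multiplicity = 3, geometric multiplicity = 1

Determining the block sizes for each eigenvalue:
  λ = 1: one block (gm = 1), so the single block has size am = 3 → block sizes [3]

Assembling the blocks gives a Jordan form
J =
  [1, 1, 0]
  [0, 1, 1]
  [0, 0, 1]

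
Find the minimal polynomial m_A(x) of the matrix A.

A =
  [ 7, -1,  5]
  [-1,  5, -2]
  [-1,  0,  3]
x^3 - 15*x^2 + 75*x - 125

The characteristic polynomial is χ_A(x) = (x - 5)^3, so the eigenvalues are known. The minimal polynomial is
  m_A(x) = Π_λ (x − λ)^{k_λ}
where k_λ is the size of the *largest* Jordan block for λ (equivalently, the smallest k with (A − λI)^k v = 0 for every generalised eigenvector v of λ).

  λ = 5: largest Jordan block has size 3, contributing (x − 5)^3

So m_A(x) = (x - 5)^3 = x^3 - 15*x^2 + 75*x - 125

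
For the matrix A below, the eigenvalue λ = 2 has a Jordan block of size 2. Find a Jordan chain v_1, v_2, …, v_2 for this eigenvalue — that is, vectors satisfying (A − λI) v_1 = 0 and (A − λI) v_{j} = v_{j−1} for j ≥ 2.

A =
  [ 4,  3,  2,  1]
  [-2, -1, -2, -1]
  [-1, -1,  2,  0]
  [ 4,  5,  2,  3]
A Jordan chain for λ = 2 of length 2:
v_1 = (2, -2, -1, 4)ᵀ
v_2 = (1, 0, 0, 0)ᵀ

Let N = A − (2)·I. We want v_2 with N^2 v_2 = 0 but N^1 v_2 ≠ 0; then v_{j-1} := N · v_j for j = 2, …, 2.

Pick v_2 = (1, 0, 0, 0)ᵀ.
Then v_1 = N · v_2 = (2, -2, -1, 4)ᵀ.

Sanity check: (A − (2)·I) v_1 = (0, 0, 0, 0)ᵀ = 0. ✓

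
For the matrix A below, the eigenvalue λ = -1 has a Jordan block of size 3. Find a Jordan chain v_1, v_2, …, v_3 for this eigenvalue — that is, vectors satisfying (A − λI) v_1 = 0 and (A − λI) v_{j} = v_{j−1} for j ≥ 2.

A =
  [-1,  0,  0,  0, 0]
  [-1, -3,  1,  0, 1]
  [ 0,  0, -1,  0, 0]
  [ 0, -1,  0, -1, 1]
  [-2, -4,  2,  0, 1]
A Jordan chain for λ = -1 of length 3:
v_1 = (0, 0, 0, -1, 0)ᵀ
v_2 = (0, -1, 0, 0, -2)ᵀ
v_3 = (1, 0, 0, 0, 0)ᵀ

Let N = A − (-1)·I. We want v_3 with N^3 v_3 = 0 but N^2 v_3 ≠ 0; then v_{j-1} := N · v_j for j = 3, …, 2.

Pick v_3 = (1, 0, 0, 0, 0)ᵀ.
Then v_2 = N · v_3 = (0, -1, 0, 0, -2)ᵀ.
Then v_1 = N · v_2 = (0, 0, 0, -1, 0)ᵀ.

Sanity check: (A − (-1)·I) v_1 = (0, 0, 0, 0, 0)ᵀ = 0. ✓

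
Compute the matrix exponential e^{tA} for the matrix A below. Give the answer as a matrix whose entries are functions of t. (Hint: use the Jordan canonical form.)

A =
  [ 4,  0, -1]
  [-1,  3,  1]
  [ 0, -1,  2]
e^{tA} =
  [t^2*exp(3*t)/2 + t*exp(3*t) + exp(3*t), t^2*exp(3*t)/2, -t*exp(3*t)]
  [-t^2*exp(3*t)/2 - t*exp(3*t), -t^2*exp(3*t)/2 + exp(3*t), t*exp(3*t)]
  [t^2*exp(3*t)/2, t^2*exp(3*t)/2 - t*exp(3*t), -t*exp(3*t) + exp(3*t)]

Strategy: write A = P · J · P⁻¹ where J is a Jordan canonical form, so e^{tA} = P · e^{tJ} · P⁻¹, and e^{tJ} can be computed block-by-block.

A has Jordan form
J =
  [3, 1, 0]
  [0, 3, 1]
  [0, 0, 3]
(up to reordering of blocks).

Per-block formulas:
  For a 3×3 Jordan block J_3(3): exp(t · J_3(3)) = e^(3t)·(I + t·N + (t^2/2)·N^2), where N is the 3×3 nilpotent shift.

After assembling e^{tJ} and conjugating by P, we get:

e^{tA} =
  [t^2*exp(3*t)/2 + t*exp(3*t) + exp(3*t), t^2*exp(3*t)/2, -t*exp(3*t)]
  [-t^2*exp(3*t)/2 - t*exp(3*t), -t^2*exp(3*t)/2 + exp(3*t), t*exp(3*t)]
  [t^2*exp(3*t)/2, t^2*exp(3*t)/2 - t*exp(3*t), -t*exp(3*t) + exp(3*t)]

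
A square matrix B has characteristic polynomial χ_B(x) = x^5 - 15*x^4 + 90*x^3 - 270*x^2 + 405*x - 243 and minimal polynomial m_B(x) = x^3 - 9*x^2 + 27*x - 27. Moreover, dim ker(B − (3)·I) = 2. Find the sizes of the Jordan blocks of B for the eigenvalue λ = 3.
Block sizes for λ = 3: [3, 2]

Step 1 — from the characteristic polynomial, algebraic multiplicity of λ = 3 is 5. From dim ker(B − (3)·I) = 2, there are exactly 2 Jordan blocks for λ = 3.
Step 2 — from the minimal polynomial, the factor (x − 3)^3 tells us the largest block for λ = 3 has size 3.
Step 3 — with total size 5, 2 blocks, and largest block 3, the block sizes (in nonincreasing order) are [3, 2].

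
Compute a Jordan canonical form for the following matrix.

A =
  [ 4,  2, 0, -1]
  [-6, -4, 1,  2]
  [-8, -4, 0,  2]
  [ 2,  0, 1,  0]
J_3(0) ⊕ J_1(0)

The characteristic polynomial is
  det(x·I − A) = x^4

Eigenvalues and multiplicities (the geometric multiplicity of λ is n − rank(A − λI), which equals the number of Jordan blocks for λ):
  λ = 0: algebraic multiplicity = 4, geometric multiplicity = 2

Determining the block sizes for each eigenvalue:
  λ = 0: with am = 4 and gm = 2, the partition is not yet determined (e.g. several partitions of 4 into 2 parts exist). Let N = A − (0)·I. Computing rank(N^1) = 2, rank(N^2) = 1, rank(N^3) = 0; the number of blocks of size ≥ j is rank(N^{j−1}) − rank(N^j), giving [2, 1, 1]. So we have 1 block(s) of size 3, 1 block(s) of size 1 → block sizes [3, 1]

Assembling the blocks gives a Jordan form
J =
  [0, 1, 0, 0]
  [0, 0, 1, 0]
  [0, 0, 0, 0]
  [0, 0, 0, 0]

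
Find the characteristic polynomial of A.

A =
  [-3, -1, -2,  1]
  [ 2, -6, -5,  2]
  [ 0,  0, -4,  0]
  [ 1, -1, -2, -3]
x^4 + 16*x^3 + 96*x^2 + 256*x + 256

Expanding det(x·I − A) (e.g. by cofactor expansion or by noting that A is similar to its Jordan form J, which has the same characteristic polynomial as A) gives
  χ_A(x) = x^4 + 16*x^3 + 96*x^2 + 256*x + 256
which factors as (x + 4)^4. The eigenvalues (with algebraic multiplicities) are λ = -4 with multiplicity 4.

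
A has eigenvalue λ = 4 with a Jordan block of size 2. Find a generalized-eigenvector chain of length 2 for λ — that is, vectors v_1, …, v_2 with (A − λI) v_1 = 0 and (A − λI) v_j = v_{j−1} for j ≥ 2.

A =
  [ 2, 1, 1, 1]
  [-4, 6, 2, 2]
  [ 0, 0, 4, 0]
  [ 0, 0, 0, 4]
A Jordan chain for λ = 4 of length 2:
v_1 = (-2, -4, 0, 0)ᵀ
v_2 = (1, 0, 0, 0)ᵀ

Let N = A − (4)·I. We want v_2 with N^2 v_2 = 0 but N^1 v_2 ≠ 0; then v_{j-1} := N · v_j for j = 2, …, 2.

Pick v_2 = (1, 0, 0, 0)ᵀ.
Then v_1 = N · v_2 = (-2, -4, 0, 0)ᵀ.

Sanity check: (A − (4)·I) v_1 = (0, 0, 0, 0)ᵀ = 0. ✓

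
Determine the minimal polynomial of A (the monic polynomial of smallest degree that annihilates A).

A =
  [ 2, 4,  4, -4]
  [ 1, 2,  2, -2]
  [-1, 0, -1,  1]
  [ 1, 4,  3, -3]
x^2

The characteristic polynomial is χ_A(x) = x^4, so the eigenvalues are known. The minimal polynomial is
  m_A(x) = Π_λ (x − λ)^{k_λ}
where k_λ is the size of the *largest* Jordan block for λ (equivalently, the smallest k with (A − λI)^k v = 0 for every generalised eigenvector v of λ).

  λ = 0: largest Jordan block has size 2, contributing (x − 0)^2

So m_A(x) = x^2 = x^2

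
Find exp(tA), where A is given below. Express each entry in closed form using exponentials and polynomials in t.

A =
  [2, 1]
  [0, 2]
e^{tA} =
  [exp(2*t), t*exp(2*t)]
  [0, exp(2*t)]

Strategy: write A = P · J · P⁻¹ where J is a Jordan canonical form, so e^{tA} = P · e^{tJ} · P⁻¹, and e^{tJ} can be computed block-by-block.

A has Jordan form
J =
  [2, 1]
  [0, 2]
(up to reordering of blocks).

Per-block formulas:
  For a 2×2 Jordan block J_2(2): exp(t · J_2(2)) = e^(2t)·(I + t·N), where N is the 2×2 nilpotent shift.

After assembling e^{tJ} and conjugating by P, we get:

e^{tA} =
  [exp(2*t), t*exp(2*t)]
  [0, exp(2*t)]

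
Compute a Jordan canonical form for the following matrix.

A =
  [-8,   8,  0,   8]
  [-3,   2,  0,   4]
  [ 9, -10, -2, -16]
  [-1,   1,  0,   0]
J_3(-2) ⊕ J_1(-2)

The characteristic polynomial is
  det(x·I − A) = x^4 + 8*x^3 + 24*x^2 + 32*x + 16 = (x + 2)^4

Eigenvalues and multiplicities (the geometric multiplicity of λ is n − rank(A − λI), which equals the number of Jordan blocks for λ):
  λ = -2: algebraic multiplicity = 4, geometric multiplicity = 2

Determining the block sizes for each eigenvalue:
  λ = -2: with am = 4 and gm = 2, the partition is not yet determined (e.g. several partitions of 4 into 2 parts exist). Let N = A − (-2)·I. Computing rank(N^1) = 2, rank(N^2) = 1, rank(N^3) = 0; the number of blocks of size ≥ j is rank(N^{j−1}) − rank(N^j), giving [2, 1, 1]. So we have 1 block(s) of size 3, 1 block(s) of size 1 → block sizes [3, 1]

Assembling the blocks gives a Jordan form
J =
  [-2,  1,  0,  0]
  [ 0, -2,  1,  0]
  [ 0,  0, -2,  0]
  [ 0,  0,  0, -2]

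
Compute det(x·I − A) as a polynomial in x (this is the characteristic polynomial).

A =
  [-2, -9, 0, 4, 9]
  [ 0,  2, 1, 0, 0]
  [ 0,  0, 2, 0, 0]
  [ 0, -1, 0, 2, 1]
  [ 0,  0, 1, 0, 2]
x^5 - 6*x^4 + 8*x^3 + 16*x^2 - 48*x + 32

Expanding det(x·I − A) (e.g. by cofactor expansion or by noting that A is similar to its Jordan form J, which has the same characteristic polynomial as A) gives
  χ_A(x) = x^5 - 6*x^4 + 8*x^3 + 16*x^2 - 48*x + 32
which factors as (x - 2)^4*(x + 2). The eigenvalues (with algebraic multiplicities) are λ = -2 with multiplicity 1, λ = 2 with multiplicity 4.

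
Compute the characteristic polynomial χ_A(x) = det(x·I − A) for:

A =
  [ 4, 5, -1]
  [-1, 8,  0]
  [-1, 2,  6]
x^3 - 18*x^2 + 108*x - 216

Expanding det(x·I − A) (e.g. by cofactor expansion or by noting that A is similar to its Jordan form J, which has the same characteristic polynomial as A) gives
  χ_A(x) = x^3 - 18*x^2 + 108*x - 216
which factors as (x - 6)^3. The eigenvalues (with algebraic multiplicities) are λ = 6 with multiplicity 3.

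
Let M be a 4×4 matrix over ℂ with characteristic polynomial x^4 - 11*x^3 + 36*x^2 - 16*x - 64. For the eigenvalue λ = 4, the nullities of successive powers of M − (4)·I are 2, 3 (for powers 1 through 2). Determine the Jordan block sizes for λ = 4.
Block sizes for λ = 4: [2, 1]

From the dimensions of kernels of powers, the number of Jordan blocks of size at least j is d_j − d_{j−1} where d_j = dim ker(N^j) (with d_0 = 0). Computing the differences gives [2, 1].
The number of blocks of size exactly k is (#blocks of size ≥ k) − (#blocks of size ≥ k + 1), so the partition is: 1 block(s) of size 1, 1 block(s) of size 2.
In nonincreasing order the block sizes are [2, 1].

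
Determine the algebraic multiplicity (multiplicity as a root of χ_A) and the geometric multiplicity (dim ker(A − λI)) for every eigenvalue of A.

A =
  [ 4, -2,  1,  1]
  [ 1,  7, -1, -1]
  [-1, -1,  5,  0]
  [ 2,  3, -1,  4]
λ = 5: alg = 4, geom = 2

Step 1 — factor the characteristic polynomial to read off the algebraic multiplicities:
  χ_A(x) = (x - 5)^4

Step 2 — compute geometric multiplicities via the rank-nullity identity g(λ) = n − rank(A − λI):
  rank(A − (5)·I) = 2, so dim ker(A − (5)·I) = n − 2 = 2

Summary:
  λ = 5: algebraic multiplicity = 4, geometric multiplicity = 2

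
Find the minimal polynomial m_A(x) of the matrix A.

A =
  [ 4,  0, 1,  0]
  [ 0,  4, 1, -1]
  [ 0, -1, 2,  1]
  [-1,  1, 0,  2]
x^3 - 9*x^2 + 27*x - 27

The characteristic polynomial is χ_A(x) = (x - 3)^4, so the eigenvalues are known. The minimal polynomial is
  m_A(x) = Π_λ (x − λ)^{k_λ}
where k_λ is the size of the *largest* Jordan block for λ (equivalently, the smallest k with (A − λI)^k v = 0 for every generalised eigenvector v of λ).

  λ = 3: largest Jordan block has size 3, contributing (x − 3)^3

So m_A(x) = (x - 3)^3 = x^3 - 9*x^2 + 27*x - 27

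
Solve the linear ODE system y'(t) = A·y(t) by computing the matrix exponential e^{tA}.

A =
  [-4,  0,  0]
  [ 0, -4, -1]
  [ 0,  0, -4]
e^{tA} =
  [exp(-4*t), 0, 0]
  [0, exp(-4*t), -t*exp(-4*t)]
  [0, 0, exp(-4*t)]

Strategy: write A = P · J · P⁻¹ where J is a Jordan canonical form, so e^{tA} = P · e^{tJ} · P⁻¹, and e^{tJ} can be computed block-by-block.

A has Jordan form
J =
  [-4,  1,  0]
  [ 0, -4,  0]
  [ 0,  0, -4]
(up to reordering of blocks).

Per-block formulas:
  For a 2×2 Jordan block J_2(-4): exp(t · J_2(-4)) = e^(-4t)·(I + t·N), where N is the 2×2 nilpotent shift.
  For a 1×1 block at λ = -4: exp(t · [-4]) = [e^(-4t)].

After assembling e^{tJ} and conjugating by P, we get:

e^{tA} =
  [exp(-4*t), 0, 0]
  [0, exp(-4*t), -t*exp(-4*t)]
  [0, 0, exp(-4*t)]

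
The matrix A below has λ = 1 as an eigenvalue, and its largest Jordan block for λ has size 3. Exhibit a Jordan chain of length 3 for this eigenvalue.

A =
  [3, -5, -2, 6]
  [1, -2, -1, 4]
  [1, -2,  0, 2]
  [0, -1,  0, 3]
A Jordan chain for λ = 1 of length 3:
v_1 = (-3, -2, -1, -1)ᵀ
v_2 = (2, 1, 1, 0)ᵀ
v_3 = (1, 0, 0, 0)ᵀ

Let N = A − (1)·I. We want v_3 with N^3 v_3 = 0 but N^2 v_3 ≠ 0; then v_{j-1} := N · v_j for j = 3, …, 2.

Pick v_3 = (1, 0, 0, 0)ᵀ.
Then v_2 = N · v_3 = (2, 1, 1, 0)ᵀ.
Then v_1 = N · v_2 = (-3, -2, -1, -1)ᵀ.

Sanity check: (A − (1)·I) v_1 = (0, 0, 0, 0)ᵀ = 0. ✓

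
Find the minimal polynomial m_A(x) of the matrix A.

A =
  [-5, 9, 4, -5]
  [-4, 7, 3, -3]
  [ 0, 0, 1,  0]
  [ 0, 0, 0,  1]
x^3 - 3*x^2 + 3*x - 1

The characteristic polynomial is χ_A(x) = (x - 1)^4, so the eigenvalues are known. The minimal polynomial is
  m_A(x) = Π_λ (x − λ)^{k_λ}
where k_λ is the size of the *largest* Jordan block for λ (equivalently, the smallest k with (A − λI)^k v = 0 for every generalised eigenvector v of λ).

  λ = 1: largest Jordan block has size 3, contributing (x − 1)^3

So m_A(x) = (x - 1)^3 = x^3 - 3*x^2 + 3*x - 1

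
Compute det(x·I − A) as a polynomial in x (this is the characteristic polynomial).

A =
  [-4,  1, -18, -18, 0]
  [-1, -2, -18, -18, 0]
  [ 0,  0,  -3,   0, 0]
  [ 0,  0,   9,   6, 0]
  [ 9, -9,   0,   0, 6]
x^5 - 3*x^4 - 45*x^3 + 27*x^2 + 648*x + 972

Expanding det(x·I − A) (e.g. by cofactor expansion or by noting that A is similar to its Jordan form J, which has the same characteristic polynomial as A) gives
  χ_A(x) = x^5 - 3*x^4 - 45*x^3 + 27*x^2 + 648*x + 972
which factors as (x - 6)^2*(x + 3)^3. The eigenvalues (with algebraic multiplicities) are λ = -3 with multiplicity 3, λ = 6 with multiplicity 2.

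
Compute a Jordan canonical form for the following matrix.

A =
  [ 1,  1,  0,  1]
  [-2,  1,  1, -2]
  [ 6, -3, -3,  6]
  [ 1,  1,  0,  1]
J_3(0) ⊕ J_1(0)

The characteristic polynomial is
  det(x·I − A) = x^4

Eigenvalues and multiplicities (the geometric multiplicity of λ is n − rank(A − λI), which equals the number of Jordan blocks for λ):
  λ = 0: algebraic multiplicity = 4, geometric multiplicity = 2

Determining the block sizes for each eigenvalue:
  λ = 0: with am = 4 and gm = 2, the partition is not yet determined (e.g. several partitions of 4 into 2 parts exist). Let N = A − (0)·I. Computing rank(N^1) = 2, rank(N^2) = 1, rank(N^3) = 0; the number of blocks of size ≥ j is rank(N^{j−1}) − rank(N^j), giving [2, 1, 1]. So we have 1 block(s) of size 3, 1 block(s) of size 1 → block sizes [3, 1]

Assembling the blocks gives a Jordan form
J =
  [0, 1, 0, 0]
  [0, 0, 1, 0]
  [0, 0, 0, 0]
  [0, 0, 0, 0]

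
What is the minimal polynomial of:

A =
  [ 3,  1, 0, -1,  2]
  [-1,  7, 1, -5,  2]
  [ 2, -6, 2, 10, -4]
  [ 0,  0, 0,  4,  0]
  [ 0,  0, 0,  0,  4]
x^3 - 12*x^2 + 48*x - 64

The characteristic polynomial is χ_A(x) = (x - 4)^5, so the eigenvalues are known. The minimal polynomial is
  m_A(x) = Π_λ (x − λ)^{k_λ}
where k_λ is the size of the *largest* Jordan block for λ (equivalently, the smallest k with (A − λI)^k v = 0 for every generalised eigenvector v of λ).

  λ = 4: largest Jordan block has size 3, contributing (x − 4)^3

So m_A(x) = (x - 4)^3 = x^3 - 12*x^2 + 48*x - 64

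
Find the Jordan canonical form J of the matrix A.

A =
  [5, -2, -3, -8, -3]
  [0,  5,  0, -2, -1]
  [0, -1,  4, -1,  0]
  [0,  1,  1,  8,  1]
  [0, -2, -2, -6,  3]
J_3(5) ⊕ J_2(5)

The characteristic polynomial is
  det(x·I − A) = x^5 - 25*x^4 + 250*x^3 - 1250*x^2 + 3125*x - 3125 = (x - 5)^5

Eigenvalues and multiplicities (the geometric multiplicity of λ is n − rank(A − λI), which equals the number of Jordan blocks for λ):
  λ = 5: algebraic multiplicity = 5, geometric multiplicity = 2

Determining the block sizes for each eigenvalue:
  λ = 5: with am = 5 and gm = 2, the partition is not yet determined (e.g. several partitions of 5 into 2 parts exist). Let N = A − (5)·I. Computing rank(N^1) = 3, rank(N^2) = 1, rank(N^3) = 0; the number of blocks of size ≥ j is rank(N^{j−1}) − rank(N^j), giving [2, 2, 1]. So we have 1 block(s) of size 3, 1 block(s) of size 2 → block sizes [3, 2]

Assembling the blocks gives a Jordan form
J =
  [5, 1, 0, 0, 0]
  [0, 5, 1, 0, 0]
  [0, 0, 5, 0, 0]
  [0, 0, 0, 5, 1]
  [0, 0, 0, 0, 5]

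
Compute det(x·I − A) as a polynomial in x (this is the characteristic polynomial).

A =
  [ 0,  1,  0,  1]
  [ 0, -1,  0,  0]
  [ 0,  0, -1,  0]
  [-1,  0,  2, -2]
x^4 + 4*x^3 + 6*x^2 + 4*x + 1

Expanding det(x·I − A) (e.g. by cofactor expansion or by noting that A is similar to its Jordan form J, which has the same characteristic polynomial as A) gives
  χ_A(x) = x^4 + 4*x^3 + 6*x^2 + 4*x + 1
which factors as (x + 1)^4. The eigenvalues (with algebraic multiplicities) are λ = -1 with multiplicity 4.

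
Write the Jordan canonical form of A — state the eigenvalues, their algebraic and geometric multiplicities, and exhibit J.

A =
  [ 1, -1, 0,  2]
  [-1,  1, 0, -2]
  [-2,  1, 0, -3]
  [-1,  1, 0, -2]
J_2(0) ⊕ J_2(0)

The characteristic polynomial is
  det(x·I − A) = x^4

Eigenvalues and multiplicities (the geometric multiplicity of λ is n − rank(A − λI), which equals the number of Jordan blocks for λ):
  λ = 0: algebraic multiplicity = 4, geometric multiplicity = 2

Determining the block sizes for each eigenvalue:
  λ = 0: with am = 4 and gm = 2, the partition is not yet determined (e.g. several partitions of 4 into 2 parts exist). Let N = A − (0)·I. Computing rank(N^1) = 2, rank(N^2) = 0; the number of blocks of size ≥ j is rank(N^{j−1}) − rank(N^j), giving [2, 2]. So we have 2 block(s) of size 2 → block sizes [2, 2]

Assembling the blocks gives a Jordan form
J =
  [0, 1, 0, 0]
  [0, 0, 0, 0]
  [0, 0, 0, 1]
  [0, 0, 0, 0]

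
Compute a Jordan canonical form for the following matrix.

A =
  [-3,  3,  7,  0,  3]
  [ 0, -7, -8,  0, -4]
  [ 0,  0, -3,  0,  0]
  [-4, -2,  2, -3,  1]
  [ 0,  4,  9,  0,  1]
J_3(-3) ⊕ J_2(-3)

The characteristic polynomial is
  det(x·I − A) = x^5 + 15*x^4 + 90*x^3 + 270*x^2 + 405*x + 243 = (x + 3)^5

Eigenvalues and multiplicities (the geometric multiplicity of λ is n − rank(A − λI), which equals the number of Jordan blocks for λ):
  λ = -3: algebraic multiplicity = 5, geometric multiplicity = 2

Determining the block sizes for each eigenvalue:
  λ = -3: with am = 5 and gm = 2, the partition is not yet determined (e.g. several partitions of 5 into 2 parts exist). Let N = A − (-3)·I. Computing rank(N^1) = 3, rank(N^2) = 1, rank(N^3) = 0; the number of blocks of size ≥ j is rank(N^{j−1}) − rank(N^j), giving [2, 2, 1]. So we have 1 block(s) of size 3, 1 block(s) of size 2 → block sizes [3, 2]

Assembling the blocks gives a Jordan form
J =
  [-3,  1,  0,  0,  0]
  [ 0, -3,  1,  0,  0]
  [ 0,  0, -3,  0,  0]
  [ 0,  0,  0, -3,  1]
  [ 0,  0,  0,  0, -3]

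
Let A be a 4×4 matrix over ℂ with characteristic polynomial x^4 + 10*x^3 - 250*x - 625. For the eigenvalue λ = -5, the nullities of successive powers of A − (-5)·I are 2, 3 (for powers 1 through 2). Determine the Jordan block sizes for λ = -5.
Block sizes for λ = -5: [2, 1]

From the dimensions of kernels of powers, the number of Jordan blocks of size at least j is d_j − d_{j−1} where d_j = dim ker(N^j) (with d_0 = 0). Computing the differences gives [2, 1].
The number of blocks of size exactly k is (#blocks of size ≥ k) − (#blocks of size ≥ k + 1), so the partition is: 1 block(s) of size 1, 1 block(s) of size 2.
In nonincreasing order the block sizes are [2, 1].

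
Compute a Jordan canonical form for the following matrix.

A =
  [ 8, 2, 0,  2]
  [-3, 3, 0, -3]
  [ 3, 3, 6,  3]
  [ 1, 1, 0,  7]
J_2(6) ⊕ J_1(6) ⊕ J_1(6)

The characteristic polynomial is
  det(x·I − A) = x^4 - 24*x^3 + 216*x^2 - 864*x + 1296 = (x - 6)^4

Eigenvalues and multiplicities (the geometric multiplicity of λ is n − rank(A − λI), which equals the number of Jordan blocks for λ):
  λ = 6: algebraic multiplicity = 4, geometric multiplicity = 3

Determining the block sizes for each eigenvalue:
  λ = 6: 3 blocks summing to 4 forces exactly one block of size 2 and the rest size 1 → block sizes [2, 1, 1]

Assembling the blocks gives a Jordan form
J =
  [6, 1, 0, 0]
  [0, 6, 0, 0]
  [0, 0, 6, 0]
  [0, 0, 0, 6]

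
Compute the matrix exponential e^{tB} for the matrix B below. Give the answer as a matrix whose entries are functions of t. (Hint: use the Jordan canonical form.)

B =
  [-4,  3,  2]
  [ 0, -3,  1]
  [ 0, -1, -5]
e^{tB} =
  [exp(-4*t), t^2*exp(-4*t)/2 + 3*t*exp(-4*t), t^2*exp(-4*t)/2 + 2*t*exp(-4*t)]
  [0, t*exp(-4*t) + exp(-4*t), t*exp(-4*t)]
  [0, -t*exp(-4*t), -t*exp(-4*t) + exp(-4*t)]

Strategy: write B = P · J · P⁻¹ where J is a Jordan canonical form, so e^{tB} = P · e^{tJ} · P⁻¹, and e^{tJ} can be computed block-by-block.

B has Jordan form
J =
  [-4,  1,  0]
  [ 0, -4,  1]
  [ 0,  0, -4]
(up to reordering of blocks).

Per-block formulas:
  For a 3×3 Jordan block J_3(-4): exp(t · J_3(-4)) = e^(-4t)·(I + t·N + (t^2/2)·N^2), where N is the 3×3 nilpotent shift.

After assembling e^{tJ} and conjugating by P, we get:

e^{tB} =
  [exp(-4*t), t^2*exp(-4*t)/2 + 3*t*exp(-4*t), t^2*exp(-4*t)/2 + 2*t*exp(-4*t)]
  [0, t*exp(-4*t) + exp(-4*t), t*exp(-4*t)]
  [0, -t*exp(-4*t), -t*exp(-4*t) + exp(-4*t)]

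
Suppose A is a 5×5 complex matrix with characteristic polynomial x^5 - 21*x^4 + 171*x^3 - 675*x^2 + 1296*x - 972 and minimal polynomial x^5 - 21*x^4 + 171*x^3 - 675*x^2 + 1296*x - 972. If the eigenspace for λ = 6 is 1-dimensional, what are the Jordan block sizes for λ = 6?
Block sizes for λ = 6: [2]

Step 1 — from the characteristic polynomial, algebraic multiplicity of λ = 6 is 2. From dim ker(A − (6)·I) = 1, there are exactly 1 Jordan blocks for λ = 6.
Step 2 — from the minimal polynomial, the factor (x − 6)^2 tells us the largest block for λ = 6 has size 2.
Step 3 — with total size 2, 1 blocks, and largest block 2, the block sizes (in nonincreasing order) are [2].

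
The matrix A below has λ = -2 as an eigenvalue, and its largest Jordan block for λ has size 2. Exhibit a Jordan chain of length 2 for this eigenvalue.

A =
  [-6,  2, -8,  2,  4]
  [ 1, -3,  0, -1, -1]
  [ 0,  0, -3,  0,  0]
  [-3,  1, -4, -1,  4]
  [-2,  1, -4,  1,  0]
A Jordan chain for λ = -2 of length 2:
v_1 = (0, -1, 0, 1, 0)ᵀ
v_2 = (3, 2, 0, 0, 2)ᵀ

Let N = A − (-2)·I. We want v_2 with N^2 v_2 = 0 but N^1 v_2 ≠ 0; then v_{j-1} := N · v_j for j = 2, …, 2.

Pick v_2 = (3, 2, 0, 0, 2)ᵀ.
Then v_1 = N · v_2 = (0, -1, 0, 1, 0)ᵀ.

Sanity check: (A − (-2)·I) v_1 = (0, 0, 0, 0, 0)ᵀ = 0. ✓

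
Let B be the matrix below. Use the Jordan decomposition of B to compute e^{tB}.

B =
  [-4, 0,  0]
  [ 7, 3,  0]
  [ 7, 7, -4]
e^{tB} =
  [exp(-4*t), 0, 0]
  [exp(3*t) - exp(-4*t), exp(3*t), 0]
  [exp(3*t) - exp(-4*t), exp(3*t) - exp(-4*t), exp(-4*t)]

Strategy: write B = P · J · P⁻¹ where J is a Jordan canonical form, so e^{tB} = P · e^{tJ} · P⁻¹, and e^{tJ} can be computed block-by-block.

B has Jordan form
J =
  [-4,  0, 0]
  [ 0, -4, 0]
  [ 0,  0, 3]
(up to reordering of blocks).

Per-block formulas:
  For a 1×1 block at λ = 3: exp(t · [3]) = [e^(3t)].
  For a 1×1 block at λ = -4: exp(t · [-4]) = [e^(-4t)].

After assembling e^{tJ} and conjugating by P, we get:

e^{tB} =
  [exp(-4*t), 0, 0]
  [exp(3*t) - exp(-4*t), exp(3*t), 0]
  [exp(3*t) - exp(-4*t), exp(3*t) - exp(-4*t), exp(-4*t)]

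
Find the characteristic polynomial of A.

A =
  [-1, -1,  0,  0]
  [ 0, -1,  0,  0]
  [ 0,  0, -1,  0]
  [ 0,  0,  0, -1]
x^4 + 4*x^3 + 6*x^2 + 4*x + 1

Expanding det(x·I − A) (e.g. by cofactor expansion or by noting that A is similar to its Jordan form J, which has the same characteristic polynomial as A) gives
  χ_A(x) = x^4 + 4*x^3 + 6*x^2 + 4*x + 1
which factors as (x + 1)^4. The eigenvalues (with algebraic multiplicities) are λ = -1 with multiplicity 4.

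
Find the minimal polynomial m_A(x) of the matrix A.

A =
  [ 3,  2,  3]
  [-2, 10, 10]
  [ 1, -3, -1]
x^3 - 12*x^2 + 48*x - 64

The characteristic polynomial is χ_A(x) = (x - 4)^3, so the eigenvalues are known. The minimal polynomial is
  m_A(x) = Π_λ (x − λ)^{k_λ}
where k_λ is the size of the *largest* Jordan block for λ (equivalently, the smallest k with (A − λI)^k v = 0 for every generalised eigenvector v of λ).

  λ = 4: largest Jordan block has size 3, contributing (x − 4)^3

So m_A(x) = (x - 4)^3 = x^3 - 12*x^2 + 48*x - 64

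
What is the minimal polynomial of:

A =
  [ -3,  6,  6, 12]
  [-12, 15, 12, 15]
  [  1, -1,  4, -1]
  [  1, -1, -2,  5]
x^3 - 15*x^2 + 72*x - 108

The characteristic polynomial is χ_A(x) = (x - 6)^3*(x - 3), so the eigenvalues are known. The minimal polynomial is
  m_A(x) = Π_λ (x − λ)^{k_λ}
where k_λ is the size of the *largest* Jordan block for λ (equivalently, the smallest k with (A − λI)^k v = 0 for every generalised eigenvector v of λ).

  λ = 3: largest Jordan block has size 1, contributing (x − 3)
  λ = 6: largest Jordan block has size 2, contributing (x − 6)^2

So m_A(x) = (x - 6)^2*(x - 3) = x^3 - 15*x^2 + 72*x - 108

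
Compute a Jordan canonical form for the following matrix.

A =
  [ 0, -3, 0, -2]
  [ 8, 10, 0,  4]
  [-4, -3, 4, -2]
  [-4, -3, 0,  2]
J_2(4) ⊕ J_1(4) ⊕ J_1(4)

The characteristic polynomial is
  det(x·I − A) = x^4 - 16*x^3 + 96*x^2 - 256*x + 256 = (x - 4)^4

Eigenvalues and multiplicities (the geometric multiplicity of λ is n − rank(A − λI), which equals the number of Jordan blocks for λ):
  λ = 4: algebraic multiplicity = 4, geometric multiplicity = 3

Determining the block sizes for each eigenvalue:
  λ = 4: 3 blocks summing to 4 forces exactly one block of size 2 and the rest size 1 → block sizes [2, 1, 1]

Assembling the blocks gives a Jordan form
J =
  [4, 1, 0, 0]
  [0, 4, 0, 0]
  [0, 0, 4, 0]
  [0, 0, 0, 4]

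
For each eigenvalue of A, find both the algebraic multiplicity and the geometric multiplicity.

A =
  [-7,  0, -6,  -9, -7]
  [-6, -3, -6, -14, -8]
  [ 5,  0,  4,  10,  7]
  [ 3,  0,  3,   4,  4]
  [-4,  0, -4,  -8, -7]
λ = -3: alg = 2, geom = 2; λ = -1: alg = 3, geom = 1

Step 1 — factor the characteristic polynomial to read off the algebraic multiplicities:
  χ_A(x) = (x + 1)^3*(x + 3)^2

Step 2 — compute geometric multiplicities via the rank-nullity identity g(λ) = n − rank(A − λI):
  rank(A − (-3)·I) = 3, so dim ker(A − (-3)·I) = n − 3 = 2
  rank(A − (-1)·I) = 4, so dim ker(A − (-1)·I) = n − 4 = 1

Summary:
  λ = -3: algebraic multiplicity = 2, geometric multiplicity = 2
  λ = -1: algebraic multiplicity = 3, geometric multiplicity = 1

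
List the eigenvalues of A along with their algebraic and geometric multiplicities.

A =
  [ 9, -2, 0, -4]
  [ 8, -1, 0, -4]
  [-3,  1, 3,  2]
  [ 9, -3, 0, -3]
λ = 1: alg = 2, geom = 1; λ = 3: alg = 2, geom = 2

Step 1 — factor the characteristic polynomial to read off the algebraic multiplicities:
  χ_A(x) = (x - 3)^2*(x - 1)^2

Step 2 — compute geometric multiplicities via the rank-nullity identity g(λ) = n − rank(A − λI):
  rank(A − (1)·I) = 3, so dim ker(A − (1)·I) = n − 3 = 1
  rank(A − (3)·I) = 2, so dim ker(A − (3)·I) = n − 2 = 2

Summary:
  λ = 1: algebraic multiplicity = 2, geometric multiplicity = 1
  λ = 3: algebraic multiplicity = 2, geometric multiplicity = 2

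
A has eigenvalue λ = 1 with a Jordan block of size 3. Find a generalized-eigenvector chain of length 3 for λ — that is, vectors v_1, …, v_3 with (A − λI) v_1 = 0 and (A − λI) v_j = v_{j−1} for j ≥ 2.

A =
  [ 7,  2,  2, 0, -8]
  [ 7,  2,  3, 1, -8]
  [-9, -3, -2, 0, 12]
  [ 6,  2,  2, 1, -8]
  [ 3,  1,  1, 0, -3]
A Jordan chain for λ = 1 of length 3:
v_1 = (8, 4, -12, 8, 4)ᵀ
v_2 = (6, 7, -9, 6, 3)ᵀ
v_3 = (1, 0, 0, 0, 0)ᵀ

Let N = A − (1)·I. We want v_3 with N^3 v_3 = 0 but N^2 v_3 ≠ 0; then v_{j-1} := N · v_j for j = 3, …, 2.

Pick v_3 = (1, 0, 0, 0, 0)ᵀ.
Then v_2 = N · v_3 = (6, 7, -9, 6, 3)ᵀ.
Then v_1 = N · v_2 = (8, 4, -12, 8, 4)ᵀ.

Sanity check: (A − (1)·I) v_1 = (0, 0, 0, 0, 0)ᵀ = 0. ✓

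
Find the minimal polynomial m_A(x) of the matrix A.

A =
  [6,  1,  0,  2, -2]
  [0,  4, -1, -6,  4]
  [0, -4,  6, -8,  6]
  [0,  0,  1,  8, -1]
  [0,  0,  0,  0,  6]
x^3 - 18*x^2 + 108*x - 216

The characteristic polynomial is χ_A(x) = (x - 6)^5, so the eigenvalues are known. The minimal polynomial is
  m_A(x) = Π_λ (x − λ)^{k_λ}
where k_λ is the size of the *largest* Jordan block for λ (equivalently, the smallest k with (A − λI)^k v = 0 for every generalised eigenvector v of λ).

  λ = 6: largest Jordan block has size 3, contributing (x − 6)^3

So m_A(x) = (x - 6)^3 = x^3 - 18*x^2 + 108*x - 216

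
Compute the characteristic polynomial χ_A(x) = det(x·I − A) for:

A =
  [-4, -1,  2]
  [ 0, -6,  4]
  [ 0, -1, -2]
x^3 + 12*x^2 + 48*x + 64

Expanding det(x·I − A) (e.g. by cofactor expansion or by noting that A is similar to its Jordan form J, which has the same characteristic polynomial as A) gives
  χ_A(x) = x^3 + 12*x^2 + 48*x + 64
which factors as (x + 4)^3. The eigenvalues (with algebraic multiplicities) are λ = -4 with multiplicity 3.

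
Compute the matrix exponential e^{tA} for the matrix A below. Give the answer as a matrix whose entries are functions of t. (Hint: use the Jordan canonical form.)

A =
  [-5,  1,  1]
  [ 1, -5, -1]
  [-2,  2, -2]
e^{tA} =
  [-t*exp(-4*t) + exp(-4*t), t*exp(-4*t), t*exp(-4*t)]
  [t*exp(-4*t), -t*exp(-4*t) + exp(-4*t), -t*exp(-4*t)]
  [-2*t*exp(-4*t), 2*t*exp(-4*t), 2*t*exp(-4*t) + exp(-4*t)]

Strategy: write A = P · J · P⁻¹ where J is a Jordan canonical form, so e^{tA} = P · e^{tJ} · P⁻¹, and e^{tJ} can be computed block-by-block.

A has Jordan form
J =
  [-4,  1,  0]
  [ 0, -4,  0]
  [ 0,  0, -4]
(up to reordering of blocks).

Per-block formulas:
  For a 1×1 block at λ = -4: exp(t · [-4]) = [e^(-4t)].
  For a 2×2 Jordan block J_2(-4): exp(t · J_2(-4)) = e^(-4t)·(I + t·N), where N is the 2×2 nilpotent shift.

After assembling e^{tJ} and conjugating by P, we get:

e^{tA} =
  [-t*exp(-4*t) + exp(-4*t), t*exp(-4*t), t*exp(-4*t)]
  [t*exp(-4*t), -t*exp(-4*t) + exp(-4*t), -t*exp(-4*t)]
  [-2*t*exp(-4*t), 2*t*exp(-4*t), 2*t*exp(-4*t) + exp(-4*t)]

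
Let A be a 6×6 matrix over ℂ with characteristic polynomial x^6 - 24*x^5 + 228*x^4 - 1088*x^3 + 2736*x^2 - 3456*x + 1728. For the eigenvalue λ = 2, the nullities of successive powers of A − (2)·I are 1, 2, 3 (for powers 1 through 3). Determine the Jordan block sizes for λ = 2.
Block sizes for λ = 2: [3]

From the dimensions of kernels of powers, the number of Jordan blocks of size at least j is d_j − d_{j−1} where d_j = dim ker(N^j) (with d_0 = 0). Computing the differences gives [1, 1, 1].
The number of blocks of size exactly k is (#blocks of size ≥ k) − (#blocks of size ≥ k + 1), so the partition is: 1 block(s) of size 3.
In nonincreasing order the block sizes are [3].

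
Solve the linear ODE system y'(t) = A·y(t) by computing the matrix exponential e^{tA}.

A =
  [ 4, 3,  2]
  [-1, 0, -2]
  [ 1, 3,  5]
e^{tA} =
  [t*exp(3*t) + exp(3*t), 3*t*exp(3*t), 2*t*exp(3*t)]
  [-t*exp(3*t), -3*t*exp(3*t) + exp(3*t), -2*t*exp(3*t)]
  [t*exp(3*t), 3*t*exp(3*t), 2*t*exp(3*t) + exp(3*t)]

Strategy: write A = P · J · P⁻¹ where J is a Jordan canonical form, so e^{tA} = P · e^{tJ} · P⁻¹, and e^{tJ} can be computed block-by-block.

A has Jordan form
J =
  [3, 1, 0]
  [0, 3, 0]
  [0, 0, 3]
(up to reordering of blocks).

Per-block formulas:
  For a 1×1 block at λ = 3: exp(t · [3]) = [e^(3t)].
  For a 2×2 Jordan block J_2(3): exp(t · J_2(3)) = e^(3t)·(I + t·N), where N is the 2×2 nilpotent shift.

After assembling e^{tJ} and conjugating by P, we get:

e^{tA} =
  [t*exp(3*t) + exp(3*t), 3*t*exp(3*t), 2*t*exp(3*t)]
  [-t*exp(3*t), -3*t*exp(3*t) + exp(3*t), -2*t*exp(3*t)]
  [t*exp(3*t), 3*t*exp(3*t), 2*t*exp(3*t) + exp(3*t)]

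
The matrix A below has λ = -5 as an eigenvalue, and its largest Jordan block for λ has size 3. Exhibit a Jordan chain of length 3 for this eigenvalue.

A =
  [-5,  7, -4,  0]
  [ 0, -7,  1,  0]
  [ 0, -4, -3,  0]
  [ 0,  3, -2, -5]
A Jordan chain for λ = -5 of length 3:
v_1 = (2, 0, 0, 2)ᵀ
v_2 = (7, -2, -4, 3)ᵀ
v_3 = (0, 1, 0, 0)ᵀ

Let N = A − (-5)·I. We want v_3 with N^3 v_3 = 0 but N^2 v_3 ≠ 0; then v_{j-1} := N · v_j for j = 3, …, 2.

Pick v_3 = (0, 1, 0, 0)ᵀ.
Then v_2 = N · v_3 = (7, -2, -4, 3)ᵀ.
Then v_1 = N · v_2 = (2, 0, 0, 2)ᵀ.

Sanity check: (A − (-5)·I) v_1 = (0, 0, 0, 0)ᵀ = 0. ✓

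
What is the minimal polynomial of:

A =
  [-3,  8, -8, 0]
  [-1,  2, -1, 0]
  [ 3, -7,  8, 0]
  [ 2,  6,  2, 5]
x^3 - 7*x^2 + 11*x - 5

The characteristic polynomial is χ_A(x) = (x - 5)^2*(x - 1)^2, so the eigenvalues are known. The minimal polynomial is
  m_A(x) = Π_λ (x − λ)^{k_λ}
where k_λ is the size of the *largest* Jordan block for λ (equivalently, the smallest k with (A − λI)^k v = 0 for every generalised eigenvector v of λ).

  λ = 1: largest Jordan block has size 2, contributing (x − 1)^2
  λ = 5: largest Jordan block has size 1, contributing (x − 5)

So m_A(x) = (x - 5)*(x - 1)^2 = x^3 - 7*x^2 + 11*x - 5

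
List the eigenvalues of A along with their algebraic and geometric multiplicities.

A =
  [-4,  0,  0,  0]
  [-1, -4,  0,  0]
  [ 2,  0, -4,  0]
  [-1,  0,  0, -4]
λ = -4: alg = 4, geom = 3

Step 1 — factor the characteristic polynomial to read off the algebraic multiplicities:
  χ_A(x) = (x + 4)^4

Step 2 — compute geometric multiplicities via the rank-nullity identity g(λ) = n − rank(A − λI):
  rank(A − (-4)·I) = 1, so dim ker(A − (-4)·I) = n − 1 = 3

Summary:
  λ = -4: algebraic multiplicity = 4, geometric multiplicity = 3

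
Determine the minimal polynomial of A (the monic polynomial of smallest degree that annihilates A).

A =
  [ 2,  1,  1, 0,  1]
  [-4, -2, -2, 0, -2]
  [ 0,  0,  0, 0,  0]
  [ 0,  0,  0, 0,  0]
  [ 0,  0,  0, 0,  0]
x^2

The characteristic polynomial is χ_A(x) = x^5, so the eigenvalues are known. The minimal polynomial is
  m_A(x) = Π_λ (x − λ)^{k_λ}
where k_λ is the size of the *largest* Jordan block for λ (equivalently, the smallest k with (A − λI)^k v = 0 for every generalised eigenvector v of λ).

  λ = 0: largest Jordan block has size 2, contributing (x − 0)^2

So m_A(x) = x^2 = x^2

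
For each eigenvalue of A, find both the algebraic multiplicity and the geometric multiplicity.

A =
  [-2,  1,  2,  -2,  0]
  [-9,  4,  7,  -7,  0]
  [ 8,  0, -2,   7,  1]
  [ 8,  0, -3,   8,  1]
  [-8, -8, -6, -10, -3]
λ = 1: alg = 5, geom = 2

Step 1 — factor the characteristic polynomial to read off the algebraic multiplicities:
  χ_A(x) = (x - 1)^5

Step 2 — compute geometric multiplicities via the rank-nullity identity g(λ) = n − rank(A − λI):
  rank(A − (1)·I) = 3, so dim ker(A − (1)·I) = n − 3 = 2

Summary:
  λ = 1: algebraic multiplicity = 5, geometric multiplicity = 2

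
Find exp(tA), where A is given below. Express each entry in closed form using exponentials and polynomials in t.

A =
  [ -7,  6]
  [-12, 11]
e^{tA} =
  [-exp(5*t) + 2*exp(-t), exp(5*t) - exp(-t)]
  [-2*exp(5*t) + 2*exp(-t), 2*exp(5*t) - exp(-t)]

Strategy: write A = P · J · P⁻¹ where J is a Jordan canonical form, so e^{tA} = P · e^{tJ} · P⁻¹, and e^{tJ} can be computed block-by-block.

A has Jordan form
J =
  [-1, 0]
  [ 0, 5]
(up to reordering of blocks).

Per-block formulas:
  For a 1×1 block at λ = -1: exp(t · [-1]) = [e^(-1t)].
  For a 1×1 block at λ = 5: exp(t · [5]) = [e^(5t)].

After assembling e^{tJ} and conjugating by P, we get:

e^{tA} =
  [-exp(5*t) + 2*exp(-t), exp(5*t) - exp(-t)]
  [-2*exp(5*t) + 2*exp(-t), 2*exp(5*t) - exp(-t)]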